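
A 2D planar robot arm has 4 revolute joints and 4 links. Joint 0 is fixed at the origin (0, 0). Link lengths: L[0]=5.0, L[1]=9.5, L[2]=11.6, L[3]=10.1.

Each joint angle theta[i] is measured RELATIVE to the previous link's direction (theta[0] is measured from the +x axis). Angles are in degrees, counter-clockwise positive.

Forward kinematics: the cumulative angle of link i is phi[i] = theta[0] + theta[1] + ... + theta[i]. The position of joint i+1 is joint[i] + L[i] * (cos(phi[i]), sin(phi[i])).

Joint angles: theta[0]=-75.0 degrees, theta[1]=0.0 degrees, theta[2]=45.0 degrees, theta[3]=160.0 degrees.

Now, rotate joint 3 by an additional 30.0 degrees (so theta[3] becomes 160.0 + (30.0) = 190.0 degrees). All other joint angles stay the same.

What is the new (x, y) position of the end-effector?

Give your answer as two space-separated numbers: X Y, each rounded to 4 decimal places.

joint[0] = (0.0000, 0.0000)  (base)
link 0: phi[0] = -75 = -75 deg
  cos(-75 deg) = 0.2588, sin(-75 deg) = -0.9659
  joint[1] = (0.0000, 0.0000) + 5 * (0.2588, -0.9659) = (0.0000 + 1.2941, 0.0000 + -4.8296) = (1.2941, -4.8296)
link 1: phi[1] = -75 + 0 = -75 deg
  cos(-75 deg) = 0.2588, sin(-75 deg) = -0.9659
  joint[2] = (1.2941, -4.8296) + 9.5 * (0.2588, -0.9659) = (1.2941 + 2.4588, -4.8296 + -9.1763) = (3.7529, -14.0059)
link 2: phi[2] = -75 + 0 + 45 = -30 deg
  cos(-30 deg) = 0.8660, sin(-30 deg) = -0.5000
  joint[3] = (3.7529, -14.0059) + 11.6 * (0.8660, -0.5000) = (3.7529 + 10.0459, -14.0059 + -5.8000) = (13.7988, -19.8059)
link 3: phi[3] = -75 + 0 + 45 + 190 = 160 deg
  cos(160 deg) = -0.9397, sin(160 deg) = 0.3420
  joint[4] = (13.7988, -19.8059) + 10.1 * (-0.9397, 0.3420) = (13.7988 + -9.4909, -19.8059 + 3.4544) = (4.3079, -16.3515)
End effector: (4.3079, -16.3515)

Answer: 4.3079 -16.3515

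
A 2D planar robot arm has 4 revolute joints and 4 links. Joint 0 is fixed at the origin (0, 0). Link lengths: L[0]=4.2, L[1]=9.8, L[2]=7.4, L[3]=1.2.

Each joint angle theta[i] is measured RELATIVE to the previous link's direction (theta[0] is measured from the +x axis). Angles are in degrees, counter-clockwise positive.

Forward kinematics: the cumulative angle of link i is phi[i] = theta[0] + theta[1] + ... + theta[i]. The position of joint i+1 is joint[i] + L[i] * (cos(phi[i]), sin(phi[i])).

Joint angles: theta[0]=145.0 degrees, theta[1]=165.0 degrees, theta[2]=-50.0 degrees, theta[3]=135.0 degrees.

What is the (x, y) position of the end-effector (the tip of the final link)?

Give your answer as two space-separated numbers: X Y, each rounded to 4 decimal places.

Answer: 2.5569 -11.6975

Derivation:
joint[0] = (0.0000, 0.0000)  (base)
link 0: phi[0] = 145 = 145 deg
  cos(145 deg) = -0.8192, sin(145 deg) = 0.5736
  joint[1] = (0.0000, 0.0000) + 4.2 * (-0.8192, 0.5736) = (0.0000 + -3.4404, 0.0000 + 2.4090) = (-3.4404, 2.4090)
link 1: phi[1] = 145 + 165 = 310 deg
  cos(310 deg) = 0.6428, sin(310 deg) = -0.7660
  joint[2] = (-3.4404, 2.4090) + 9.8 * (0.6428, -0.7660) = (-3.4404 + 6.2993, 2.4090 + -7.5072) = (2.8589, -5.0982)
link 2: phi[2] = 145 + 165 + -50 = 260 deg
  cos(260 deg) = -0.1736, sin(260 deg) = -0.9848
  joint[3] = (2.8589, -5.0982) + 7.4 * (-0.1736, -0.9848) = (2.8589 + -1.2850, -5.0982 + -7.2876) = (1.5739, -12.3858)
link 3: phi[3] = 145 + 165 + -50 + 135 = 395 deg
  cos(395 deg) = 0.8192, sin(395 deg) = 0.5736
  joint[4] = (1.5739, -12.3858) + 1.2 * (0.8192, 0.5736) = (1.5739 + 0.9830, -12.3858 + 0.6883) = (2.5569, -11.6975)
End effector: (2.5569, -11.6975)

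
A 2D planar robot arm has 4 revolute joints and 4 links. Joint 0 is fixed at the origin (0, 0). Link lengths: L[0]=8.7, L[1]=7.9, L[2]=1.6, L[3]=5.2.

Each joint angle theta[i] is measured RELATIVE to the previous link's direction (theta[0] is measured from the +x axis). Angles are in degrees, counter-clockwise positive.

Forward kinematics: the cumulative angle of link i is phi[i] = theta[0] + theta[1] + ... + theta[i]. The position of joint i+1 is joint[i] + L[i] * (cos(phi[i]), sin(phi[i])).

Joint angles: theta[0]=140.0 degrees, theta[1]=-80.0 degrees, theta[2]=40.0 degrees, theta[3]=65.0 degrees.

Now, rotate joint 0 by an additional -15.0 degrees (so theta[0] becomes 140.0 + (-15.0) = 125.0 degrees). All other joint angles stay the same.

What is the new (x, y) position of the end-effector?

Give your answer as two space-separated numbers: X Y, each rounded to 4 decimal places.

Answer: -3.7679 16.9067

Derivation:
joint[0] = (0.0000, 0.0000)  (base)
link 0: phi[0] = 125 = 125 deg
  cos(125 deg) = -0.5736, sin(125 deg) = 0.8192
  joint[1] = (0.0000, 0.0000) + 8.7 * (-0.5736, 0.8192) = (0.0000 + -4.9901, 0.0000 + 7.1266) = (-4.9901, 7.1266)
link 1: phi[1] = 125 + -80 = 45 deg
  cos(45 deg) = 0.7071, sin(45 deg) = 0.7071
  joint[2] = (-4.9901, 7.1266) + 7.9 * (0.7071, 0.7071) = (-4.9901 + 5.5861, 7.1266 + 5.5861) = (0.5960, 12.7128)
link 2: phi[2] = 125 + -80 + 40 = 85 deg
  cos(85 deg) = 0.0872, sin(85 deg) = 0.9962
  joint[3] = (0.5960, 12.7128) + 1.6 * (0.0872, 0.9962) = (0.5960 + 0.1394, 12.7128 + 1.5939) = (0.7355, 14.3067)
link 3: phi[3] = 125 + -80 + 40 + 65 = 150 deg
  cos(150 deg) = -0.8660, sin(150 deg) = 0.5000
  joint[4] = (0.7355, 14.3067) + 5.2 * (-0.8660, 0.5000) = (0.7355 + -4.5033, 14.3067 + 2.6000) = (-3.7679, 16.9067)
End effector: (-3.7679, 16.9067)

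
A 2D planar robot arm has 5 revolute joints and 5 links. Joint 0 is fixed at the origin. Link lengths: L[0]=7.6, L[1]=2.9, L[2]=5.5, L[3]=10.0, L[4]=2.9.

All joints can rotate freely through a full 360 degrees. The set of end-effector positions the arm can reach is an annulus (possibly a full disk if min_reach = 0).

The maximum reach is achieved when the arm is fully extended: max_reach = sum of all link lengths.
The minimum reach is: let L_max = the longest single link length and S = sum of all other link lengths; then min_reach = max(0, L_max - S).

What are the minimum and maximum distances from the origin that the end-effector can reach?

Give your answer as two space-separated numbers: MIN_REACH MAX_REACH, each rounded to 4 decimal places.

Answer: 0.0000 28.9000

Derivation:
Link lengths: [7.6, 2.9, 5.5, 10.0, 2.9]
max_reach = 7.6 + 2.9 + 5.5 + 10 + 2.9 = 28.9
L_max = max([7.6, 2.9, 5.5, 10.0, 2.9]) = 10
S (sum of others) = 28.9 - 10 = 18.9
min_reach = max(0, 10 - 18.9) = max(0, -8.9) = 0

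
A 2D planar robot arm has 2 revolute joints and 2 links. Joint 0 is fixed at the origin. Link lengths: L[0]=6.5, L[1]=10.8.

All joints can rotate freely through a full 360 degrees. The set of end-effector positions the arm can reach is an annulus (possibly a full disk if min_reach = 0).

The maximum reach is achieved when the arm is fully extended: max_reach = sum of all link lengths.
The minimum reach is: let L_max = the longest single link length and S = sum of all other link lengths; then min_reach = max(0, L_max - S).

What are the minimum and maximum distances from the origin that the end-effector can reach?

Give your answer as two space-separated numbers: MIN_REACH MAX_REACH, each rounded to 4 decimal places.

Link lengths: [6.5, 10.8]
max_reach = 6.5 + 10.8 = 17.3
L_max = max([6.5, 10.8]) = 10.8
S (sum of others) = 17.3 - 10.8 = 6.5
min_reach = max(0, 10.8 - 6.5) = max(0, 4.3) = 4.3

Answer: 4.3000 17.3000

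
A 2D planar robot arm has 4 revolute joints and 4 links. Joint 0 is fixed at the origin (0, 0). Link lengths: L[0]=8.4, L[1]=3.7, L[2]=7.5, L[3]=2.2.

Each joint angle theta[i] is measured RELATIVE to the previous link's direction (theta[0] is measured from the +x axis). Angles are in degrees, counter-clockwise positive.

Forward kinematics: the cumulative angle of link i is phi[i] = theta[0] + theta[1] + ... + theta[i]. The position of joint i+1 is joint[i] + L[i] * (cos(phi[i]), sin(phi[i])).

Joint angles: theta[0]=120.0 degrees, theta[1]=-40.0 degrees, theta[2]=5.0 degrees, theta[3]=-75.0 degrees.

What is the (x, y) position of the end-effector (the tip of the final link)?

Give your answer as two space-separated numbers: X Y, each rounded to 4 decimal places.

Answer: -0.7373 18.7719

Derivation:
joint[0] = (0.0000, 0.0000)  (base)
link 0: phi[0] = 120 = 120 deg
  cos(120 deg) = -0.5000, sin(120 deg) = 0.8660
  joint[1] = (0.0000, 0.0000) + 8.4 * (-0.5000, 0.8660) = (0.0000 + -4.2000, 0.0000 + 7.2746) = (-4.2000, 7.2746)
link 1: phi[1] = 120 + -40 = 80 deg
  cos(80 deg) = 0.1736, sin(80 deg) = 0.9848
  joint[2] = (-4.2000, 7.2746) + 3.7 * (0.1736, 0.9848) = (-4.2000 + 0.6425, 7.2746 + 3.6438) = (-3.5575, 10.9184)
link 2: phi[2] = 120 + -40 + 5 = 85 deg
  cos(85 deg) = 0.0872, sin(85 deg) = 0.9962
  joint[3] = (-3.5575, 10.9184) + 7.5 * (0.0872, 0.9962) = (-3.5575 + 0.6537, 10.9184 + 7.4715) = (-2.9038, 18.3899)
link 3: phi[3] = 120 + -40 + 5 + -75 = 10 deg
  cos(10 deg) = 0.9848, sin(10 deg) = 0.1736
  joint[4] = (-2.9038, 18.3899) + 2.2 * (0.9848, 0.1736) = (-2.9038 + 2.1666, 18.3899 + 0.3820) = (-0.7373, 18.7719)
End effector: (-0.7373, 18.7719)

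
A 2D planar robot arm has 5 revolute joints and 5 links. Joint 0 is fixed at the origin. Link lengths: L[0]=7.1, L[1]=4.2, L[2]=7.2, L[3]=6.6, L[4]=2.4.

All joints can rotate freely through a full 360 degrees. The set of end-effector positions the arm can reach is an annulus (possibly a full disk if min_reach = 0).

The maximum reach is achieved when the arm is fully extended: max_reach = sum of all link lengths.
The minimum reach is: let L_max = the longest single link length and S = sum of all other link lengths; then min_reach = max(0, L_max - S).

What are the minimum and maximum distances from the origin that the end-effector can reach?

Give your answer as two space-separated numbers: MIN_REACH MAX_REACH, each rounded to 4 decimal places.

Answer: 0.0000 27.5000

Derivation:
Link lengths: [7.1, 4.2, 7.2, 6.6, 2.4]
max_reach = 7.1 + 4.2 + 7.2 + 6.6 + 2.4 = 27.5
L_max = max([7.1, 4.2, 7.2, 6.6, 2.4]) = 7.2
S (sum of others) = 27.5 - 7.2 = 20.3
min_reach = max(0, 7.2 - 20.3) = max(0, -13.1) = 0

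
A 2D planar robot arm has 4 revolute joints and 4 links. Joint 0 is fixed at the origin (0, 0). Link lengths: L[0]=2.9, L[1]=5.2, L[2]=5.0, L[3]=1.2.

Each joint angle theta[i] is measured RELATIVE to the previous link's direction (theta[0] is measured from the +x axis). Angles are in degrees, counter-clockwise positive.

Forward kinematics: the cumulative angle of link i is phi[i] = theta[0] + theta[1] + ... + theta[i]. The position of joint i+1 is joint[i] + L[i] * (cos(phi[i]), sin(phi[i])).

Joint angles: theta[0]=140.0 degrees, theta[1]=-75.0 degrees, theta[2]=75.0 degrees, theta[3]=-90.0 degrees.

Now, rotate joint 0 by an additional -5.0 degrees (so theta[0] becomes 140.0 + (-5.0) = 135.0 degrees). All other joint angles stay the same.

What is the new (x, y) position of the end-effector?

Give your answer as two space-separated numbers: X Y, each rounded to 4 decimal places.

joint[0] = (0.0000, 0.0000)  (base)
link 0: phi[0] = 135 = 135 deg
  cos(135 deg) = -0.7071, sin(135 deg) = 0.7071
  joint[1] = (0.0000, 0.0000) + 2.9 * (-0.7071, 0.7071) = (0.0000 + -2.0506, 0.0000 + 2.0506) = (-2.0506, 2.0506)
link 1: phi[1] = 135 + -75 = 60 deg
  cos(60 deg) = 0.5000, sin(60 deg) = 0.8660
  joint[2] = (-2.0506, 2.0506) + 5.2 * (0.5000, 0.8660) = (-2.0506 + 2.6000, 2.0506 + 4.5033) = (0.5494, 6.5539)
link 2: phi[2] = 135 + -75 + 75 = 135 deg
  cos(135 deg) = -0.7071, sin(135 deg) = 0.7071
  joint[3] = (0.5494, 6.5539) + 5 * (-0.7071, 0.7071) = (0.5494 + -3.5355, 6.5539 + 3.5355) = (-2.9861, 10.0895)
link 3: phi[3] = 135 + -75 + 75 + -90 = 45 deg
  cos(45 deg) = 0.7071, sin(45 deg) = 0.7071
  joint[4] = (-2.9861, 10.0895) + 1.2 * (0.7071, 0.7071) = (-2.9861 + 0.8485, 10.0895 + 0.8485) = (-2.1376, 10.9380)
End effector: (-2.1376, 10.9380)

Answer: -2.1376 10.9380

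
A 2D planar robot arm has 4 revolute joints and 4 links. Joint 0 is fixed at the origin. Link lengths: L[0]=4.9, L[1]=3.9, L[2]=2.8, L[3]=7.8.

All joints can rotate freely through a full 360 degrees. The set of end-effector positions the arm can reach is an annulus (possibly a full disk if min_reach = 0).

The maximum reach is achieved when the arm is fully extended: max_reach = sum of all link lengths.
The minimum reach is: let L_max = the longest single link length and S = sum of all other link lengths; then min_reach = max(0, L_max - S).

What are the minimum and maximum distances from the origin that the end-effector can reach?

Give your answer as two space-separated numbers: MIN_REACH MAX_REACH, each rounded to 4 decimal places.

Answer: 0.0000 19.4000

Derivation:
Link lengths: [4.9, 3.9, 2.8, 7.8]
max_reach = 4.9 + 3.9 + 2.8 + 7.8 = 19.4
L_max = max([4.9, 3.9, 2.8, 7.8]) = 7.8
S (sum of others) = 19.4 - 7.8 = 11.6
min_reach = max(0, 7.8 - 11.6) = max(0, -3.8) = 0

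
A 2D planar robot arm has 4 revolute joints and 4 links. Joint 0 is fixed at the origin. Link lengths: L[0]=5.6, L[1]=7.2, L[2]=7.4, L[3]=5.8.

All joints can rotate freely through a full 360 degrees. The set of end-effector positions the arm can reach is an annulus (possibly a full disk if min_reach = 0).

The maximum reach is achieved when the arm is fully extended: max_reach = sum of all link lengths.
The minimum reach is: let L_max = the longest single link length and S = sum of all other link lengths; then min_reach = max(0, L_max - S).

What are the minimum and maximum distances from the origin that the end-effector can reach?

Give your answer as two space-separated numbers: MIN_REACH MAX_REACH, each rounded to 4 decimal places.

Link lengths: [5.6, 7.2, 7.4, 5.8]
max_reach = 5.6 + 7.2 + 7.4 + 5.8 = 26
L_max = max([5.6, 7.2, 7.4, 5.8]) = 7.4
S (sum of others) = 26 - 7.4 = 18.6
min_reach = max(0, 7.4 - 18.6) = max(0, -11.2) = 0

Answer: 0.0000 26.0000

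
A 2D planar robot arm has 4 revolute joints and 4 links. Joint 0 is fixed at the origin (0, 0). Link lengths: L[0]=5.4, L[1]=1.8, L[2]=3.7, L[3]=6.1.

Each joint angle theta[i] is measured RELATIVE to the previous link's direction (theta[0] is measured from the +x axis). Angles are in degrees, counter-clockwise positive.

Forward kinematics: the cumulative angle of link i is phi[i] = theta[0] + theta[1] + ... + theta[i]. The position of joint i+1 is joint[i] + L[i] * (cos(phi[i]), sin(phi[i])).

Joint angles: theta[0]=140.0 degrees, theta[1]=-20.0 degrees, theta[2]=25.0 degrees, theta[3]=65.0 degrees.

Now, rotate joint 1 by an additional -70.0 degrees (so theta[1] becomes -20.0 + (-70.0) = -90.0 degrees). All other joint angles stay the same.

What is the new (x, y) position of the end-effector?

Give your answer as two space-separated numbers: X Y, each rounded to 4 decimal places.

joint[0] = (0.0000, 0.0000)  (base)
link 0: phi[0] = 140 = 140 deg
  cos(140 deg) = -0.7660, sin(140 deg) = 0.6428
  joint[1] = (0.0000, 0.0000) + 5.4 * (-0.7660, 0.6428) = (0.0000 + -4.1366, 0.0000 + 3.4711) = (-4.1366, 3.4711)
link 1: phi[1] = 140 + -90 = 50 deg
  cos(50 deg) = 0.6428, sin(50 deg) = 0.7660
  joint[2] = (-4.1366, 3.4711) + 1.8 * (0.6428, 0.7660) = (-4.1366 + 1.1570, 3.4711 + 1.3789) = (-2.9796, 4.8499)
link 2: phi[2] = 140 + -90 + 25 = 75 deg
  cos(75 deg) = 0.2588, sin(75 deg) = 0.9659
  joint[3] = (-2.9796, 4.8499) + 3.7 * (0.2588, 0.9659) = (-2.9796 + 0.9576, 4.8499 + 3.5739) = (-2.0220, 8.4239)
link 3: phi[3] = 140 + -90 + 25 + 65 = 140 deg
  cos(140 deg) = -0.7660, sin(140 deg) = 0.6428
  joint[4] = (-2.0220, 8.4239) + 6.1 * (-0.7660, 0.6428) = (-2.0220 + -4.6729, 8.4239 + 3.9210) = (-6.6949, 12.3449)
End effector: (-6.6949, 12.3449)

Answer: -6.6949 12.3449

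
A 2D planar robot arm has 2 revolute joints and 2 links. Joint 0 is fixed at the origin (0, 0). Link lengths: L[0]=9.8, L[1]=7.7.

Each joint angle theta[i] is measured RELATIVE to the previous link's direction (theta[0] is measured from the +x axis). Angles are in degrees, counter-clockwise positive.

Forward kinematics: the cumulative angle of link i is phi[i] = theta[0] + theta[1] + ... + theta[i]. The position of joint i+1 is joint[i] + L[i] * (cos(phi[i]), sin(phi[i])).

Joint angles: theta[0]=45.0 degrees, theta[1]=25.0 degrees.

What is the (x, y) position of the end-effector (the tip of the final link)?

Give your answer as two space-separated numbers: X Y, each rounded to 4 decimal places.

Answer: 9.5632 14.1653

Derivation:
joint[0] = (0.0000, 0.0000)  (base)
link 0: phi[0] = 45 = 45 deg
  cos(45 deg) = 0.7071, sin(45 deg) = 0.7071
  joint[1] = (0.0000, 0.0000) + 9.8 * (0.7071, 0.7071) = (0.0000 + 6.9296, 0.0000 + 6.9296) = (6.9296, 6.9296)
link 1: phi[1] = 45 + 25 = 70 deg
  cos(70 deg) = 0.3420, sin(70 deg) = 0.9397
  joint[2] = (6.9296, 6.9296) + 7.7 * (0.3420, 0.9397) = (6.9296 + 2.6336, 6.9296 + 7.2356) = (9.5632, 14.1653)
End effector: (9.5632, 14.1653)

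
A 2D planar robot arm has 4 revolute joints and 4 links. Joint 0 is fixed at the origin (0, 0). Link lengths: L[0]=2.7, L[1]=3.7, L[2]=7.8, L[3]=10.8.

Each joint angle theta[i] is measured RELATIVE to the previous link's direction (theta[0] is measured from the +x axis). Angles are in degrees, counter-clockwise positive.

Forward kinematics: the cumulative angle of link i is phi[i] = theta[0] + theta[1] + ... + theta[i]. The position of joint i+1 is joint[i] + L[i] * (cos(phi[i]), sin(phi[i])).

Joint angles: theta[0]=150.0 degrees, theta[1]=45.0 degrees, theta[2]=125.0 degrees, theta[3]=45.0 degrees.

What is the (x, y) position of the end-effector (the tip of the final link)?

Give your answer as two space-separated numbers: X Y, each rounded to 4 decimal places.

Answer: 10.8219 -3.6801

Derivation:
joint[0] = (0.0000, 0.0000)  (base)
link 0: phi[0] = 150 = 150 deg
  cos(150 deg) = -0.8660, sin(150 deg) = 0.5000
  joint[1] = (0.0000, 0.0000) + 2.7 * (-0.8660, 0.5000) = (0.0000 + -2.3383, 0.0000 + 1.3500) = (-2.3383, 1.3500)
link 1: phi[1] = 150 + 45 = 195 deg
  cos(195 deg) = -0.9659, sin(195 deg) = -0.2588
  joint[2] = (-2.3383, 1.3500) + 3.7 * (-0.9659, -0.2588) = (-2.3383 + -3.5739, 1.3500 + -0.9576) = (-5.9122, 0.3924)
link 2: phi[2] = 150 + 45 + 125 = 320 deg
  cos(320 deg) = 0.7660, sin(320 deg) = -0.6428
  joint[3] = (-5.9122, 0.3924) + 7.8 * (0.7660, -0.6428) = (-5.9122 + 5.9751, 0.3924 + -5.0137) = (0.0630, -4.6214)
link 3: phi[3] = 150 + 45 + 125 + 45 = 365 deg
  cos(365 deg) = 0.9962, sin(365 deg) = 0.0872
  joint[4] = (0.0630, -4.6214) + 10.8 * (0.9962, 0.0872) = (0.0630 + 10.7589, -4.6214 + 0.9413) = (10.8219, -3.6801)
End effector: (10.8219, -3.6801)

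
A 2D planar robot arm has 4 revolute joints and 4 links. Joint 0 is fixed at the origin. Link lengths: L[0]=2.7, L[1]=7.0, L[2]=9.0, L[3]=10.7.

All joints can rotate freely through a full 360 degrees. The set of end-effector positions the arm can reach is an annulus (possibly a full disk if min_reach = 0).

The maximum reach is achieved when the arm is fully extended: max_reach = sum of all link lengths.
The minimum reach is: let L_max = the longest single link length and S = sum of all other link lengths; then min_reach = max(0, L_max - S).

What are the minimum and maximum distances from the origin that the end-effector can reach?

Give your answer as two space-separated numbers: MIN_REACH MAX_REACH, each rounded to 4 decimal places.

Answer: 0.0000 29.4000

Derivation:
Link lengths: [2.7, 7.0, 9.0, 10.7]
max_reach = 2.7 + 7 + 9 + 10.7 = 29.4
L_max = max([2.7, 7.0, 9.0, 10.7]) = 10.7
S (sum of others) = 29.4 - 10.7 = 18.7
min_reach = max(0, 10.7 - 18.7) = max(0, -8) = 0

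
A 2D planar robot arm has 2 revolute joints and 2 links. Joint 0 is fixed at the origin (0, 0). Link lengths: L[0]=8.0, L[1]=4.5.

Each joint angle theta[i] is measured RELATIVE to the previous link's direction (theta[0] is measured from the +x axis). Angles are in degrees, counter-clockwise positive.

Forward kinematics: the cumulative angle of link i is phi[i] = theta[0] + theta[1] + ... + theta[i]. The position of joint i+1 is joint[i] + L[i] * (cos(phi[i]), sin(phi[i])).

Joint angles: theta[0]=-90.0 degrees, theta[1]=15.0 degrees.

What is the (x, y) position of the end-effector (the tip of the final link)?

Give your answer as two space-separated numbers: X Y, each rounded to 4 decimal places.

Answer: 1.1647 -12.3467

Derivation:
joint[0] = (0.0000, 0.0000)  (base)
link 0: phi[0] = -90 = -90 deg
  cos(-90 deg) = 0.0000, sin(-90 deg) = -1.0000
  joint[1] = (0.0000, 0.0000) + 8 * (0.0000, -1.0000) = (0.0000 + 0.0000, 0.0000 + -8.0000) = (0.0000, -8.0000)
link 1: phi[1] = -90 + 15 = -75 deg
  cos(-75 deg) = 0.2588, sin(-75 deg) = -0.9659
  joint[2] = (0.0000, -8.0000) + 4.5 * (0.2588, -0.9659) = (0.0000 + 1.1647, -8.0000 + -4.3467) = (1.1647, -12.3467)
End effector: (1.1647, -12.3467)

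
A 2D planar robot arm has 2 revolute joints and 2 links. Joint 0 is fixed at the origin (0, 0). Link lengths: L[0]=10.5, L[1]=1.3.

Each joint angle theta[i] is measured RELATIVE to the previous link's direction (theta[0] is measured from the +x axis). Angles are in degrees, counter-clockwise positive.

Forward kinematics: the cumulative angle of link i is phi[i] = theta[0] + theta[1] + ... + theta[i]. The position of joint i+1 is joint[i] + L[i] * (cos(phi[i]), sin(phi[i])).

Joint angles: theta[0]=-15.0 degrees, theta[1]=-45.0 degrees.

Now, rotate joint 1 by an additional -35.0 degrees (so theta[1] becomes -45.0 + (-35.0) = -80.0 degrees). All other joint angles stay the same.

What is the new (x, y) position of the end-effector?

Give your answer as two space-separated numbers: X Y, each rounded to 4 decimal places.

joint[0] = (0.0000, 0.0000)  (base)
link 0: phi[0] = -15 = -15 deg
  cos(-15 deg) = 0.9659, sin(-15 deg) = -0.2588
  joint[1] = (0.0000, 0.0000) + 10.5 * (0.9659, -0.2588) = (0.0000 + 10.1422, 0.0000 + -2.7176) = (10.1422, -2.7176)
link 1: phi[1] = -15 + -80 = -95 deg
  cos(-95 deg) = -0.0872, sin(-95 deg) = -0.9962
  joint[2] = (10.1422, -2.7176) + 1.3 * (-0.0872, -0.9962) = (10.1422 + -0.1133, -2.7176 + -1.2951) = (10.0289, -4.0127)
End effector: (10.0289, -4.0127)

Answer: 10.0289 -4.0127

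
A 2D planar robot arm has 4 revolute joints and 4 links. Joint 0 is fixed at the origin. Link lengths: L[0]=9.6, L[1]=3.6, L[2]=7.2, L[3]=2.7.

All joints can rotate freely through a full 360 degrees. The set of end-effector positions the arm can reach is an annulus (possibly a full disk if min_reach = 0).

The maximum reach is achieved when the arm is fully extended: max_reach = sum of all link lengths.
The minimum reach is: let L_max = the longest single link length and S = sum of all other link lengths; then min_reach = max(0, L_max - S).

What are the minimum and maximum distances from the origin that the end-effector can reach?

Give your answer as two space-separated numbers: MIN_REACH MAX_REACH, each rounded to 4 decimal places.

Link lengths: [9.6, 3.6, 7.2, 2.7]
max_reach = 9.6 + 3.6 + 7.2 + 2.7 = 23.1
L_max = max([9.6, 3.6, 7.2, 2.7]) = 9.6
S (sum of others) = 23.1 - 9.6 = 13.5
min_reach = max(0, 9.6 - 13.5) = max(0, -3.9) = 0

Answer: 0.0000 23.1000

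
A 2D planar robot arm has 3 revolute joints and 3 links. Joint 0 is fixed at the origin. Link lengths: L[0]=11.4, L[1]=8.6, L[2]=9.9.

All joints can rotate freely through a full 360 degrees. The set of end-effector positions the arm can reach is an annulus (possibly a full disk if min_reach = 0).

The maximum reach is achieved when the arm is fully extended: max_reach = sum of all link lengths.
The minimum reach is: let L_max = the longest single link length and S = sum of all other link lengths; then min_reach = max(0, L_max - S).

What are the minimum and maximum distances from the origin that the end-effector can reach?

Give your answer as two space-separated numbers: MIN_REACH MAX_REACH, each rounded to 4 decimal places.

Link lengths: [11.4, 8.6, 9.9]
max_reach = 11.4 + 8.6 + 9.9 = 29.9
L_max = max([11.4, 8.6, 9.9]) = 11.4
S (sum of others) = 29.9 - 11.4 = 18.5
min_reach = max(0, 11.4 - 18.5) = max(0, -7.1) = 0

Answer: 0.0000 29.9000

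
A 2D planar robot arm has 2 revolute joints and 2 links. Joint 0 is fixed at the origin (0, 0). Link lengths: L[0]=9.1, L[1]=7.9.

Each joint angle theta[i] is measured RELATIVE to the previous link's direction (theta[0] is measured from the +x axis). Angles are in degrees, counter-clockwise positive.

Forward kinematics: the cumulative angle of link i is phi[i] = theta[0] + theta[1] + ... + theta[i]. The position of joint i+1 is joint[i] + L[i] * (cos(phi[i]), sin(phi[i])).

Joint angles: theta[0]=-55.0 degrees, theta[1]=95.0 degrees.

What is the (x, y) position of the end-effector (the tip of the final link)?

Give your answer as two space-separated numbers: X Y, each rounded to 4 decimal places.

joint[0] = (0.0000, 0.0000)  (base)
link 0: phi[0] = -55 = -55 deg
  cos(-55 deg) = 0.5736, sin(-55 deg) = -0.8192
  joint[1] = (0.0000, 0.0000) + 9.1 * (0.5736, -0.8192) = (0.0000 + 5.2195, 0.0000 + -7.4543) = (5.2195, -7.4543)
link 1: phi[1] = -55 + 95 = 40 deg
  cos(40 deg) = 0.7660, sin(40 deg) = 0.6428
  joint[2] = (5.2195, -7.4543) + 7.9 * (0.7660, 0.6428) = (5.2195 + 6.0518, -7.4543 + 5.0780) = (11.2713, -2.3763)
End effector: (11.2713, -2.3763)

Answer: 11.2713 -2.3763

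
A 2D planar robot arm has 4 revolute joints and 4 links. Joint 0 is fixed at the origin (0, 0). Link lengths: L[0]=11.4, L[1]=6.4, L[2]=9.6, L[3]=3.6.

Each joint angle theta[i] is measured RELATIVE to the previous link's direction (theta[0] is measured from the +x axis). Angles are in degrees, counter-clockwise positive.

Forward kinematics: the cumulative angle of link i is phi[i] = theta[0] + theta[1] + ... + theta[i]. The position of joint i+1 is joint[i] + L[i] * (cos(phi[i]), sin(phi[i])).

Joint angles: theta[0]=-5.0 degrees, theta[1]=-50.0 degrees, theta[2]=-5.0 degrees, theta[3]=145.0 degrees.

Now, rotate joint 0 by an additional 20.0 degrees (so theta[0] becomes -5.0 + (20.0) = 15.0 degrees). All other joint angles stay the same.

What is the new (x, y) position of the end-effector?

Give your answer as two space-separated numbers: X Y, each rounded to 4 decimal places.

Answer: 22.6764 -3.4138

Derivation:
joint[0] = (0.0000, 0.0000)  (base)
link 0: phi[0] = 15 = 15 deg
  cos(15 deg) = 0.9659, sin(15 deg) = 0.2588
  joint[1] = (0.0000, 0.0000) + 11.4 * (0.9659, 0.2588) = (0.0000 + 11.0116, 0.0000 + 2.9505) = (11.0116, 2.9505)
link 1: phi[1] = 15 + -50 = -35 deg
  cos(-35 deg) = 0.8192, sin(-35 deg) = -0.5736
  joint[2] = (11.0116, 2.9505) + 6.4 * (0.8192, -0.5736) = (11.0116 + 5.2426, 2.9505 + -3.6709) = (16.2541, -0.7204)
link 2: phi[2] = 15 + -50 + -5 = -40 deg
  cos(-40 deg) = 0.7660, sin(-40 deg) = -0.6428
  joint[3] = (16.2541, -0.7204) + 9.6 * (0.7660, -0.6428) = (16.2541 + 7.3540, -0.7204 + -6.1708) = (23.6082, -6.8911)
link 3: phi[3] = 15 + -50 + -5 + 145 = 105 deg
  cos(105 deg) = -0.2588, sin(105 deg) = 0.9659
  joint[4] = (23.6082, -6.8911) + 3.6 * (-0.2588, 0.9659) = (23.6082 + -0.9317, -6.8911 + 3.4773) = (22.6764, -3.4138)
End effector: (22.6764, -3.4138)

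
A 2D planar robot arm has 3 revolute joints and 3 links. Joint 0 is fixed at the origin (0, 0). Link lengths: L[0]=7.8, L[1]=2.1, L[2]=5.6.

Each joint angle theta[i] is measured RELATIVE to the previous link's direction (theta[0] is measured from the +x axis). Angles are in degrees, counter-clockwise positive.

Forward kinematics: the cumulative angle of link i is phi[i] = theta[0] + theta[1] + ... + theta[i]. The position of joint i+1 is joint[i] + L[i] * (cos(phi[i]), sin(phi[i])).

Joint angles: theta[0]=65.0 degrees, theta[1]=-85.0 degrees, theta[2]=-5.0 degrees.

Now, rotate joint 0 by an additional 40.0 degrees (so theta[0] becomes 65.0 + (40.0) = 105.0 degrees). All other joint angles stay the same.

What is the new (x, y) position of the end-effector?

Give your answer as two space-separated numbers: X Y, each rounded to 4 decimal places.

Answer: 5.3638 9.7019

Derivation:
joint[0] = (0.0000, 0.0000)  (base)
link 0: phi[0] = 105 = 105 deg
  cos(105 deg) = -0.2588, sin(105 deg) = 0.9659
  joint[1] = (0.0000, 0.0000) + 7.8 * (-0.2588, 0.9659) = (0.0000 + -2.0188, 0.0000 + 7.5342) = (-2.0188, 7.5342)
link 1: phi[1] = 105 + -85 = 20 deg
  cos(20 deg) = 0.9397, sin(20 deg) = 0.3420
  joint[2] = (-2.0188, 7.5342) + 2.1 * (0.9397, 0.3420) = (-2.0188 + 1.9734, 7.5342 + 0.7182) = (-0.0454, 8.2525)
link 2: phi[2] = 105 + -85 + -5 = 15 deg
  cos(15 deg) = 0.9659, sin(15 deg) = 0.2588
  joint[3] = (-0.0454, 8.2525) + 5.6 * (0.9659, 0.2588) = (-0.0454 + 5.4092, 8.2525 + 1.4494) = (5.3638, 9.7019)
End effector: (5.3638, 9.7019)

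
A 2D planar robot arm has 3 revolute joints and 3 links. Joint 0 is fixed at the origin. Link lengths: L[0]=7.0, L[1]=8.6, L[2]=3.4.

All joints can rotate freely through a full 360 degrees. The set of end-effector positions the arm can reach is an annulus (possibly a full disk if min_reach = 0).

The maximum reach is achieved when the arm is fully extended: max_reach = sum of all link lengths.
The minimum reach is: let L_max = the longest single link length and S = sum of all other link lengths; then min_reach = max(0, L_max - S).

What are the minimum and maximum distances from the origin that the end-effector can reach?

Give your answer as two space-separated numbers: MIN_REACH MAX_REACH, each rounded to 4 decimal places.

Answer: 0.0000 19.0000

Derivation:
Link lengths: [7.0, 8.6, 3.4]
max_reach = 7 + 8.6 + 3.4 = 19
L_max = max([7.0, 8.6, 3.4]) = 8.6
S (sum of others) = 19 - 8.6 = 10.4
min_reach = max(0, 8.6 - 10.4) = max(0, -1.8) = 0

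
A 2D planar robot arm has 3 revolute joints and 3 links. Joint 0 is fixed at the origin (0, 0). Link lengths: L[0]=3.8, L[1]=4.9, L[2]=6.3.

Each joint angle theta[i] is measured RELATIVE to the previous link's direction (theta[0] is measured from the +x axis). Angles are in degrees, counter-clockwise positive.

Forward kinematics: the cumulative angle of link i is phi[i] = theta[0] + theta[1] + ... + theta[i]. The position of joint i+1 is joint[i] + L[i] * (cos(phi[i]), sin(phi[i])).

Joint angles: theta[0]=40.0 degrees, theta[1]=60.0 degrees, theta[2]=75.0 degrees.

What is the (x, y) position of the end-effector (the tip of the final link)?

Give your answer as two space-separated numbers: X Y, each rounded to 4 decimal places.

joint[0] = (0.0000, 0.0000)  (base)
link 0: phi[0] = 40 = 40 deg
  cos(40 deg) = 0.7660, sin(40 deg) = 0.6428
  joint[1] = (0.0000, 0.0000) + 3.8 * (0.7660, 0.6428) = (0.0000 + 2.9110, 0.0000 + 2.4426) = (2.9110, 2.4426)
link 1: phi[1] = 40 + 60 = 100 deg
  cos(100 deg) = -0.1736, sin(100 deg) = 0.9848
  joint[2] = (2.9110, 2.4426) + 4.9 * (-0.1736, 0.9848) = (2.9110 + -0.8509, 2.4426 + 4.8256) = (2.0601, 7.2682)
link 2: phi[2] = 40 + 60 + 75 = 175 deg
  cos(175 deg) = -0.9962, sin(175 deg) = 0.0872
  joint[3] = (2.0601, 7.2682) + 6.3 * (-0.9962, 0.0872) = (2.0601 + -6.2760, 7.2682 + 0.5491) = (-4.2159, 7.8172)
End effector: (-4.2159, 7.8172)

Answer: -4.2159 7.8172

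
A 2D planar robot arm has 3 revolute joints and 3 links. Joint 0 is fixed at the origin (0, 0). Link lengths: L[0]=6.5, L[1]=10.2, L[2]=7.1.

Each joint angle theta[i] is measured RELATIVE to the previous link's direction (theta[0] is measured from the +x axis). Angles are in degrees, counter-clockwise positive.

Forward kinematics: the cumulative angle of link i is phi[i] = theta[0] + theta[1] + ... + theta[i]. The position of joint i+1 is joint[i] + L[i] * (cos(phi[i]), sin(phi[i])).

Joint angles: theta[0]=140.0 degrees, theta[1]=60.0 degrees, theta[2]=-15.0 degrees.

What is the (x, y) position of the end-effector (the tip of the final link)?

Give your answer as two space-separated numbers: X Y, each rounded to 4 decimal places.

joint[0] = (0.0000, 0.0000)  (base)
link 0: phi[0] = 140 = 140 deg
  cos(140 deg) = -0.7660, sin(140 deg) = 0.6428
  joint[1] = (0.0000, 0.0000) + 6.5 * (-0.7660, 0.6428) = (0.0000 + -4.9793, 0.0000 + 4.1781) = (-4.9793, 4.1781)
link 1: phi[1] = 140 + 60 = 200 deg
  cos(200 deg) = -0.9397, sin(200 deg) = -0.3420
  joint[2] = (-4.9793, 4.1781) + 10.2 * (-0.9397, -0.3420) = (-4.9793 + -9.5849, 4.1781 + -3.4886) = (-14.5642, 0.6895)
link 2: phi[2] = 140 + 60 + -15 = 185 deg
  cos(185 deg) = -0.9962, sin(185 deg) = -0.0872
  joint[3] = (-14.5642, 0.6895) + 7.1 * (-0.9962, -0.0872) = (-14.5642 + -7.0730, 0.6895 + -0.6188) = (-21.6371, 0.0707)
End effector: (-21.6371, 0.0707)

Answer: -21.6371 0.0707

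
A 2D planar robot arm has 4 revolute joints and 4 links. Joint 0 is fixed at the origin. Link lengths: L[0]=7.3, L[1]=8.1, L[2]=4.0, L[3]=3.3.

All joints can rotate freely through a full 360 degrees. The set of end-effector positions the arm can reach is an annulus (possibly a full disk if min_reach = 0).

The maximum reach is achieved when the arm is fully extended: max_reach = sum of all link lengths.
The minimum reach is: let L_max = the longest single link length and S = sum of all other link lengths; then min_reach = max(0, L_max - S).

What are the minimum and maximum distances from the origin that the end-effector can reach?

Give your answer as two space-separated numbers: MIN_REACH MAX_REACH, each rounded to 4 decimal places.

Answer: 0.0000 22.7000

Derivation:
Link lengths: [7.3, 8.1, 4.0, 3.3]
max_reach = 7.3 + 8.1 + 4 + 3.3 = 22.7
L_max = max([7.3, 8.1, 4.0, 3.3]) = 8.1
S (sum of others) = 22.7 - 8.1 = 14.6
min_reach = max(0, 8.1 - 14.6) = max(0, -6.5) = 0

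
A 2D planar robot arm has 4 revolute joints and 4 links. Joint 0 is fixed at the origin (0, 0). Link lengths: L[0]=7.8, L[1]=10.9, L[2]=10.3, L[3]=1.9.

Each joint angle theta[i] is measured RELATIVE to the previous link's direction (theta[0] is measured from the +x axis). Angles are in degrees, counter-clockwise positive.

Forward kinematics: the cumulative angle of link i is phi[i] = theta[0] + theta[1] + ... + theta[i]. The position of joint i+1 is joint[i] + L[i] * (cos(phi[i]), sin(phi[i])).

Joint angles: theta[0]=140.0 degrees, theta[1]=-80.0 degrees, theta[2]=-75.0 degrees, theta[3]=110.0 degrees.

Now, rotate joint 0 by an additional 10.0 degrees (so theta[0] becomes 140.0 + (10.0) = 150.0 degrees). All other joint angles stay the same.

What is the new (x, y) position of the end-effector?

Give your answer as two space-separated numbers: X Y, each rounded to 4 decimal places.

Answer: 6.7421 15.0802

Derivation:
joint[0] = (0.0000, 0.0000)  (base)
link 0: phi[0] = 150 = 150 deg
  cos(150 deg) = -0.8660, sin(150 deg) = 0.5000
  joint[1] = (0.0000, 0.0000) + 7.8 * (-0.8660, 0.5000) = (0.0000 + -6.7550, 0.0000 + 3.9000) = (-6.7550, 3.9000)
link 1: phi[1] = 150 + -80 = 70 deg
  cos(70 deg) = 0.3420, sin(70 deg) = 0.9397
  joint[2] = (-6.7550, 3.9000) + 10.9 * (0.3420, 0.9397) = (-6.7550 + 3.7280, 3.9000 + 10.2426) = (-3.0270, 14.1426)
link 2: phi[2] = 150 + -80 + -75 = -5 deg
  cos(-5 deg) = 0.9962, sin(-5 deg) = -0.0872
  joint[3] = (-3.0270, 14.1426) + 10.3 * (0.9962, -0.0872) = (-3.0270 + 10.2608, 14.1426 + -0.8977) = (7.2338, 13.2449)
link 3: phi[3] = 150 + -80 + -75 + 110 = 105 deg
  cos(105 deg) = -0.2588, sin(105 deg) = 0.9659
  joint[4] = (7.2338, 13.2449) + 1.9 * (-0.2588, 0.9659) = (7.2338 + -0.4918, 13.2449 + 1.8353) = (6.7421, 15.0802)
End effector: (6.7421, 15.0802)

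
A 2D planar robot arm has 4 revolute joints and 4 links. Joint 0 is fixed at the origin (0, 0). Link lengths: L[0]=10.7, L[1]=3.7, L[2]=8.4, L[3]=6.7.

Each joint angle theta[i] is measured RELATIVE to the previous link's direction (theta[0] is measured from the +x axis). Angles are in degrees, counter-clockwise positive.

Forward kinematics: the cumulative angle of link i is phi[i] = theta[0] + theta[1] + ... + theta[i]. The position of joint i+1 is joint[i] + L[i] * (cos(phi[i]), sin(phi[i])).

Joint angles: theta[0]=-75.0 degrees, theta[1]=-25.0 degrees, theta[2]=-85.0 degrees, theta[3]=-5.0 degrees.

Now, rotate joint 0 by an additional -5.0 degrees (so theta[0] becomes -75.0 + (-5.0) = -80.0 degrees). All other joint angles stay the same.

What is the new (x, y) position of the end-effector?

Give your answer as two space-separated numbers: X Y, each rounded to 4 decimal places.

Answer: -13.8437 -10.9186

Derivation:
joint[0] = (0.0000, 0.0000)  (base)
link 0: phi[0] = -80 = -80 deg
  cos(-80 deg) = 0.1736, sin(-80 deg) = -0.9848
  joint[1] = (0.0000, 0.0000) + 10.7 * (0.1736, -0.9848) = (0.0000 + 1.8580, 0.0000 + -10.5374) = (1.8580, -10.5374)
link 1: phi[1] = -80 + -25 = -105 deg
  cos(-105 deg) = -0.2588, sin(-105 deg) = -0.9659
  joint[2] = (1.8580, -10.5374) + 3.7 * (-0.2588, -0.9659) = (1.8580 + -0.9576, -10.5374 + -3.5739) = (0.9004, -14.1114)
link 2: phi[2] = -80 + -25 + -85 = -190 deg
  cos(-190 deg) = -0.9848, sin(-190 deg) = 0.1736
  joint[3] = (0.9004, -14.1114) + 8.4 * (-0.9848, 0.1736) = (0.9004 + -8.2724, -14.1114 + 1.4586) = (-7.3720, -12.6527)
link 3: phi[3] = -80 + -25 + -85 + -5 = -195 deg
  cos(-195 deg) = -0.9659, sin(-195 deg) = 0.2588
  joint[4] = (-7.3720, -12.6527) + 6.7 * (-0.9659, 0.2588) = (-7.3720 + -6.4717, -12.6527 + 1.7341) = (-13.8437, -10.9186)
End effector: (-13.8437, -10.9186)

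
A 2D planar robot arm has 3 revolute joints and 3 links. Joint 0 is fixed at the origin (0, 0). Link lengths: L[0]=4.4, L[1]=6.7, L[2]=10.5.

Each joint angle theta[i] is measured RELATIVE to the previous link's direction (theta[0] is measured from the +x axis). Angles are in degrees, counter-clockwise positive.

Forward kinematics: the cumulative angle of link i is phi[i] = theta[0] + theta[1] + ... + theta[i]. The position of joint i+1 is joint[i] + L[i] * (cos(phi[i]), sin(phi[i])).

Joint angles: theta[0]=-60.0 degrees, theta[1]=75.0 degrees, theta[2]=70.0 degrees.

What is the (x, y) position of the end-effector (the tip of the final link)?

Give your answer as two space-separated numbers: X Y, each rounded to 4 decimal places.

joint[0] = (0.0000, 0.0000)  (base)
link 0: phi[0] = -60 = -60 deg
  cos(-60 deg) = 0.5000, sin(-60 deg) = -0.8660
  joint[1] = (0.0000, 0.0000) + 4.4 * (0.5000, -0.8660) = (0.0000 + 2.2000, 0.0000 + -3.8105) = (2.2000, -3.8105)
link 1: phi[1] = -60 + 75 = 15 deg
  cos(15 deg) = 0.9659, sin(15 deg) = 0.2588
  joint[2] = (2.2000, -3.8105) + 6.7 * (0.9659, 0.2588) = (2.2000 + 6.4717, -3.8105 + 1.7341) = (8.6717, -2.0764)
link 2: phi[2] = -60 + 75 + 70 = 85 deg
  cos(85 deg) = 0.0872, sin(85 deg) = 0.9962
  joint[3] = (8.6717, -2.0764) + 10.5 * (0.0872, 0.9962) = (8.6717 + 0.9151, -2.0764 + 10.4600) = (9.5868, 8.3836)
End effector: (9.5868, 8.3836)

Answer: 9.5868 8.3836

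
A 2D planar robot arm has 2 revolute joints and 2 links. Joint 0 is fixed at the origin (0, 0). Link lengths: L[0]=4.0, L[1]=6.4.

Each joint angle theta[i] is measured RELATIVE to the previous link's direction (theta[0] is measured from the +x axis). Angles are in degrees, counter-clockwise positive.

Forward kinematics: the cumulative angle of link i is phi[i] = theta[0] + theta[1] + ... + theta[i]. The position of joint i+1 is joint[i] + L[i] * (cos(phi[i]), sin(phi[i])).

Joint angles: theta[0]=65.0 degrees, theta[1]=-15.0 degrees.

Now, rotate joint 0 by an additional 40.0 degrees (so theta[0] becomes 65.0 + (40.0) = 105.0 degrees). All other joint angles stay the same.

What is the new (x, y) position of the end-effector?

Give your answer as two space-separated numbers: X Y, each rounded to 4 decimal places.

joint[0] = (0.0000, 0.0000)  (base)
link 0: phi[0] = 105 = 105 deg
  cos(105 deg) = -0.2588, sin(105 deg) = 0.9659
  joint[1] = (0.0000, 0.0000) + 4 * (-0.2588, 0.9659) = (0.0000 + -1.0353, 0.0000 + 3.8637) = (-1.0353, 3.8637)
link 1: phi[1] = 105 + -15 = 90 deg
  cos(90 deg) = 0.0000, sin(90 deg) = 1.0000
  joint[2] = (-1.0353, 3.8637) + 6.4 * (0.0000, 1.0000) = (-1.0353 + 0.0000, 3.8637 + 6.4000) = (-1.0353, 10.2637)
End effector: (-1.0353, 10.2637)

Answer: -1.0353 10.2637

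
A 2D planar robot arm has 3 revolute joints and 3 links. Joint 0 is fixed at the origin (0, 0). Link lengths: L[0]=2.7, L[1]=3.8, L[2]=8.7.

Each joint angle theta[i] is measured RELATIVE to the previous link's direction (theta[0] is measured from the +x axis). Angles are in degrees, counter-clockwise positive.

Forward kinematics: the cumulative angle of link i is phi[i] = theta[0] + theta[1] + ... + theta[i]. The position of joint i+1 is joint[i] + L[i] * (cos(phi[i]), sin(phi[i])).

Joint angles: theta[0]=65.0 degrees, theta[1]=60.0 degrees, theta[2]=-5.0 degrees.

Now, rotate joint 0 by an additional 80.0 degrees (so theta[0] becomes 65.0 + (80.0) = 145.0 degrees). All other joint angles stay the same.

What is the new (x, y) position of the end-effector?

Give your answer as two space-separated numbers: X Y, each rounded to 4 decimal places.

Answer: -13.8310 -3.0329

Derivation:
joint[0] = (0.0000, 0.0000)  (base)
link 0: phi[0] = 145 = 145 deg
  cos(145 deg) = -0.8192, sin(145 deg) = 0.5736
  joint[1] = (0.0000, 0.0000) + 2.7 * (-0.8192, 0.5736) = (0.0000 + -2.2117, 0.0000 + 1.5487) = (-2.2117, 1.5487)
link 1: phi[1] = 145 + 60 = 205 deg
  cos(205 deg) = -0.9063, sin(205 deg) = -0.4226
  joint[2] = (-2.2117, 1.5487) + 3.8 * (-0.9063, -0.4226) = (-2.2117 + -3.4440, 1.5487 + -1.6059) = (-5.6557, -0.0573)
link 2: phi[2] = 145 + 60 + -5 = 200 deg
  cos(200 deg) = -0.9397, sin(200 deg) = -0.3420
  joint[3] = (-5.6557, -0.0573) + 8.7 * (-0.9397, -0.3420) = (-5.6557 + -8.1753, -0.0573 + -2.9756) = (-13.8310, -3.0329)
End effector: (-13.8310, -3.0329)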